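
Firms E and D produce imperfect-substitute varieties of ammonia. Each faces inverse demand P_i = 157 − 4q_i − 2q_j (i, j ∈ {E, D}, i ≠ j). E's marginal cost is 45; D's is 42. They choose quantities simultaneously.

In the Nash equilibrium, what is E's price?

89.4

Firm E's profit: π = q_E(157 − 4q_E − 2q_D) − 45q_E.
∂π/∂q_E = 112 − 8q_E − 2q_D = 0 ⇒ q_E = 14 − 0.25q_D.
Similarly q_D = 14.375 − 0.25q_E.
Plugging q_D into E's best response: q_E = 14 − 0.25(14.375 − 0.25q_E) ⇒ 0.9375q_E = 333/32, so q_E = 11.1.
Then q_D = 14.375 − 0.25·11.1 = 11.6.
P_E = 157 − 4·11.1 − 2·11.6 = 89.4.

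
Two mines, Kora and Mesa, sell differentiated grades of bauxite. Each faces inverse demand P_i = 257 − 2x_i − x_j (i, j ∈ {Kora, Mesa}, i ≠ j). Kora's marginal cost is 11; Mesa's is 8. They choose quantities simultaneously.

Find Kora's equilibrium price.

Mine Kora's profit: π = x_{Kora}(257 − 2x_{Kora} − x_{Mesa}) − 11x_{Kora}.
∂π/∂x_{Kora} = 246 − 4x_{Kora} − x_{Mesa} = 0 ⇒ x_{Kora} = 61.5 − 0.25x_{Mesa}.
Similarly x_{Mesa} = 62.25 − 0.25x_{Kora}.
Substituting the second reaction function into the first: x_{Kora} = 61.5 − 0.25(62.25 − 0.25x_{Kora}), which gives 0.9375x_{Kora} = 45.9375 ⇒ x_{Kora} = 49.
Then x_{Mesa} = 62.25 − 0.25·49 = 50.
P_{Kora} = 257 − 2·49 − 50 = 109.

109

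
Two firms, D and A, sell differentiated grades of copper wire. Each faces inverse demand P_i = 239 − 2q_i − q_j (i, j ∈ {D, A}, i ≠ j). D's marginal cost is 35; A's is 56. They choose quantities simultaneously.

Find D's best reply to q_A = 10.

Firm D's profit: π = q_D(239 − 2q_D − q_A) − 35q_D.
∂π/∂q_D = 204 − 4q_D − q_A = 0 ⇒ q_D = 51 − 0.25q_A.
At q_A = 10: q_D = 51 − 0.25·10 = 48.5.

48.5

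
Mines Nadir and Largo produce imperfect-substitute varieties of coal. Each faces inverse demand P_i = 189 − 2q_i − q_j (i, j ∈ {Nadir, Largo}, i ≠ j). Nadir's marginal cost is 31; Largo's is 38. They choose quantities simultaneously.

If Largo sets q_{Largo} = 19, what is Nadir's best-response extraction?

34.75

Mine Nadir's profit: π = q_{Nadir}(189 − 2q_{Nadir} − q_{Largo}) − 31q_{Nadir}.
∂π/∂q_{Nadir} = 158 − 4q_{Nadir} − q_{Largo} = 0 ⇒ q_{Nadir} = 39.5 − 0.25q_{Largo}.
At q_{Largo} = 19: q_{Nadir} = 39.5 − 0.25·19 = 34.75.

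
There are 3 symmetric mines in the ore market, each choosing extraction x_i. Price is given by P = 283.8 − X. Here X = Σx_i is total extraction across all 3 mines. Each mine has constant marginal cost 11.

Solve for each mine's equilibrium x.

A representative mine's profit is π_i = x_i(283.8 − X) − 11x_i, with X = x_i + Σ_{j≠i} x_j.
First-order condition: 272.8 − 2x_i − Σ_{j≠i} x_j = 0.
Imposing symmetry (x_j = x for all j) turns Σ_{j≠i} x_j into 2x, so 272.8 = 4x and x = 68.2.

68.2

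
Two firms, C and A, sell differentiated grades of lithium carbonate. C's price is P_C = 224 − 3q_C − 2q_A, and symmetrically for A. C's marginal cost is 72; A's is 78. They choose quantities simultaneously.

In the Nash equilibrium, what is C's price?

130.125

Firm C's profit: π = q_C(224 − 3q_C − 2q_A) − 72q_C.
∂π/∂q_C = 152 − 6q_C − 2q_A = 0 ⇒ q_C = 76/3 − (1/3)q_A.
Similarly q_A = 73/3 − (1/3)q_C.
Solving the two reaction functions simultaneously: (1 − (−1/3)(−1/3))q_C = 76/3 − (1/3)·(73/3), so (8/9)q_C = 155/9 and q_C = 19.375.
Then q_A = 73/3 − (1/3)·19.375 = 17.875.
P_C = 224 − 3·19.375 − 2·17.875 = 130.125.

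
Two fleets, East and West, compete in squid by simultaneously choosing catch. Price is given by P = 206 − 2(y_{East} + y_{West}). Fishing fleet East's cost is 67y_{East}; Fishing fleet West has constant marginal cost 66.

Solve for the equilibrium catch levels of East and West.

23, 23.5

Fishing fleet East's profit: π = y_{East}(206 − 2(y_{East} + y_{West})) − 67y_{East}.
∂π/∂y_{East} = 139 − 4y_{East} − 2y_{West} = 0, so y_{East} = 34.75 − 0.5y_{West}.
By the same steps for West: y_{West} = 35 − 0.5y_{East}.
Substituting the second reaction function into the first: y_{East} = 34.75 − 0.5(35 − 0.5y_{East}), which gives 0.75y_{East} = 17.25 ⇒ y_{East} = 23.
Then y_{West} = 35 − 0.5·23 = 23.5.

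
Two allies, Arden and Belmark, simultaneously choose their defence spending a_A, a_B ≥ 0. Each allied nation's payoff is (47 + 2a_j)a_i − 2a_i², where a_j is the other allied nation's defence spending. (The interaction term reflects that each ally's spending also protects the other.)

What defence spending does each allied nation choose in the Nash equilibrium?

Arden's payoff is (47 + 2a_B)a_A − 2a_A².
∂π/∂a_A = 47 + 2a_B − 4a_A = 0, so a_A = 11.75 + 0.5a_B.
By symmetry a_B = a_A; substituting into the reaction function, 0.5a_A = 11.75 and a_A = 23.5.

23.5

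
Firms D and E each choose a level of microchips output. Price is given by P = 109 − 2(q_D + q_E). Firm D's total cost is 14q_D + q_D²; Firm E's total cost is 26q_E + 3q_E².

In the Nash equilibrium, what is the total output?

19.5

Firm D's profit: π = q_D(109 − 2(q_D + q_E)) − 14q_D − q_D².
∂π/∂q_D = 95 − 6q_D − 2q_E = 0, so q_D = 95/6 − (1/3)q_E.
For E: ∂π/∂q_E = 83 − 10q_E − 2q_D = 0 ⇒ q_E = 8.3 − 0.2q_D.
Solving the two reaction functions simultaneously: (1 − (−1/3)(−0.2))q_D = 95/6 − (1/3)·8.3, so (14/15)q_D = 196/15 and q_D = 14.
Then q_E = 8.3 − 0.2·14 = 5.5.
Total output: 14 + 5.5 = 19.5.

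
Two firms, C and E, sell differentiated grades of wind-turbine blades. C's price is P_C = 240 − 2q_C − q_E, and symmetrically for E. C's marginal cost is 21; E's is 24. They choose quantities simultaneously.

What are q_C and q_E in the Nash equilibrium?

Firm C's profit: π = q_C(240 − 2q_C − q_E) − 21q_C.
∂π/∂q_C = 219 − 4q_C − q_E = 0 ⇒ q_C = 54.75 − 0.25q_E.
Similarly q_E = 54 − 0.25q_C.
Plugging q_E into C's best response: q_C = 54.75 − 0.25(54 − 0.25q_C) ⇒ 0.9375q_C = 41.25, so q_C = 44.
Then q_E = 54 − 0.25·44 = 43.

44, 43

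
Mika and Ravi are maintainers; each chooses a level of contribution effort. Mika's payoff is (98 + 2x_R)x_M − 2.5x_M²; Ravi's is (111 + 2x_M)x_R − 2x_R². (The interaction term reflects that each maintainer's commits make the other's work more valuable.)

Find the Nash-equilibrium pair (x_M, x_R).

38.375, 46.9375

Expanding Mika's payoff: 98x_M + 2x_Rx_M − 2.5x_M².
∂π/∂x_M = 98 + 2x_R − 5x_M = 0, so x_M = 19.6 + 0.4x_R.
Likewise for Ravi: x_R = 27.75 + 0.5x_M.
Plugging x_R into Mika's best response: x_M = 19.6 + 0.4(27.75 + 0.5x_M) ⇒ 0.8x_M = 30.7, so x_M = 38.375.
Then x_R = 27.75 + 0.5·38.375 = 46.9375.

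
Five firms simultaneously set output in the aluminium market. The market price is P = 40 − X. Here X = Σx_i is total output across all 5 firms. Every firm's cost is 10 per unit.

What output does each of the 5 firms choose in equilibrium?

5

A representative firm's profit is π_i = x_i(40 − X) − 10x_i, with X = x_i + Σ_{j≠i} x_j.
First-order condition: 30 − 2x_i − Σ_{j≠i} x_j = 0.
In a symmetric equilibrium every firm chooses the same x, so Σ_{j≠i} x_j = 4x. The condition becomes 30 − 6x = 0, giving x = 30/6 = 5.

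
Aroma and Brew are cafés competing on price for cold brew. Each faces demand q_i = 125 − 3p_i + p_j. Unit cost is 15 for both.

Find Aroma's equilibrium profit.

Aroma's profit: π = (p_{Aroma} − 15)(125 − 3p_{Aroma} + p_{Brew}).
∂π/∂p_{Aroma} = 170 − 6p_{Aroma} + p_{Brew} = 0 ⇒ p_{Aroma} = 85/3 + (1/6)p_{Brew}.
The game is symmetric, so in equilibrium p_{Brew} = p_{Aroma}: the reaction function gives (5/6)p_{Aroma} = 85/3, hence p_{Aroma} = 34.
q_{Aroma} = 125 − 3·34 + 34 = 57.
Profit = (34 − 15)·57 = 1083.

1083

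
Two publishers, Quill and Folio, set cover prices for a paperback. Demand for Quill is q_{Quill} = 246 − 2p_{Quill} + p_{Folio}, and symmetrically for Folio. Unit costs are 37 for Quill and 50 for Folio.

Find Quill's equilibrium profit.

10195.92

Quill's profit: π = (p_{Quill} − 37)(246 − 2p_{Quill} + p_{Folio}).
∂π/∂p_{Quill} = 320 − 4p_{Quill} + p_{Folio} = 0 ⇒ p_{Quill} = 80 + 0.25p_{Folio}.
Similarly p_{Folio} = 86.5 + 0.25p_{Quill}.
Solving the two reaction functions simultaneously: (1 − (0.25)(0.25))p_{Quill} = 80 + 0.25·86.5, so 0.9375p_{Quill} = 101.625 and p_{Quill} = 108.4.
Then p_{Folio} = 86.5 + 0.25·108.4 = 113.6.
q_{Quill} = 246 − 2·108.4 + 113.6 = 142.8.
Profit = (108.4 − 37)·142.8 = 10195.92.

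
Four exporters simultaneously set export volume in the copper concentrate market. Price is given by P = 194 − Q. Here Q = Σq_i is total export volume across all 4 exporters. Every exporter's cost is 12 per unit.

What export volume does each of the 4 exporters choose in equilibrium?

36.4

A representative exporter's profit is π_i = q_i(194 − Q) − 12q_i, with Q = q_i + Σ_{j≠i} q_j.
First-order condition: 182 − 2q_i − Σ_{j≠i} q_j = 0.
Imposing symmetry (q_j = q for all j) turns Σ_{j≠i} q_j into 3q, so 182 = 5q and q = 36.4.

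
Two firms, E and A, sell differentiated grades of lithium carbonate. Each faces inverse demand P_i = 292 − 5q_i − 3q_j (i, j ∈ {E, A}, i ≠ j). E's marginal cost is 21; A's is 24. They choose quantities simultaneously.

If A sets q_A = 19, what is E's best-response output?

21.4

Firm E's profit: π = q_E(292 − 5q_E − 3q_A) − 21q_E.
∂π/∂q_E = 271 − 10q_E − 3q_A = 0 ⇒ q_E = 27.1 − 0.3q_A.
At q_A = 19: q_E = 27.1 − 0.3·19 = 21.4.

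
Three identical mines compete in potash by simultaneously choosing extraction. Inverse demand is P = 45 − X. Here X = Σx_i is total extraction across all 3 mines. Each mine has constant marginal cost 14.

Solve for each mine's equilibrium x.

7.75

A representative mine's profit is π_i = x_i(45 − X) − 14x_i, with X = x_i + Σ_{j≠i} x_j.
First-order condition: 31 − 2x_i − Σ_{j≠i} x_j = 0.
With identical mines, set every x_j = x: then 31 − 2x − 2x = 0, i.e. x = 31/4 = 7.75.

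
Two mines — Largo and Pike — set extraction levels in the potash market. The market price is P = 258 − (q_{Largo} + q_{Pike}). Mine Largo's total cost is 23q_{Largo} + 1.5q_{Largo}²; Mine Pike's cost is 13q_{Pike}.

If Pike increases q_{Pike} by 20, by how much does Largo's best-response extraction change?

Mine Largo's profit: π = q_{Largo}(258 − (q_{Largo} + q_{Pike})) − 23q_{Largo} − 1.5q_{Largo}².
∂π/∂q_{Largo} = 235 − 5q_{Largo} − q_{Pike} = 0, so q_{Largo} = 47 − 0.2q_{Pike}.
The reaction-function slope is −0.2, so a 20-unit rise in q_{Pike} moves q_{Largo} by −0.2 × 20 = −4. Largo's best response falls — the actions are strategic substitutes.

-4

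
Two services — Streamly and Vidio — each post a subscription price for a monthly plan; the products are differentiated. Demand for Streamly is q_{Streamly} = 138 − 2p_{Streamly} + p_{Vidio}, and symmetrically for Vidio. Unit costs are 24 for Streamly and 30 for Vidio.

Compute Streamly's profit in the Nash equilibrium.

3010.88

Streamly's profit: π = (p_{Streamly} − 24)(138 − 2p_{Streamly} + p_{Vidio}).
∂π/∂p_{Streamly} = 186 − 4p_{Streamly} + p_{Vidio} = 0 ⇒ p_{Streamly} = 46.5 + 0.25p_{Vidio}.
Similarly p_{Vidio} = 49.5 + 0.25p_{Streamly}.
Substituting the second reaction function into the first: p_{Streamly} = 46.5 + 0.25(49.5 + 0.25p_{Streamly}), which gives 0.9375p_{Streamly} = 58.875 ⇒ p_{Streamly} = 62.8.
Then p_{Vidio} = 49.5 + 0.25·62.8 = 65.2.
q_{Streamly} = 138 − 2·62.8 + 65.2 = 77.6.
Profit = (62.8 − 24)·77.6 = 3010.88.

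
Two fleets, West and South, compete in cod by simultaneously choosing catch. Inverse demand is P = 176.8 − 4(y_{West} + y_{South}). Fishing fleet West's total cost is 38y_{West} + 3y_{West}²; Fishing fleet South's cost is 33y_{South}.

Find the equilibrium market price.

Fishing fleet West's profit: π = y_{West}(176.8 − 4(y_{West} + y_{South})) − 38y_{West} − 3y_{West}².
∂π/∂y_{West} = 138.8 − 14y_{West} − 4y_{South} = 0, so y_{West} = 347/35 − (2/7)y_{South}.
For South: ∂π/∂y_{South} = 143.8 − 8y_{South} − 4y_{West} = 0 ⇒ y_{South} = 17.975 − 0.5y_{West}.
Plugging y_{South} into West's best response: y_{West} = 347/35 − (2/7)(17.975 − 0.5y_{West}) ⇒ (6/7)y_{West} = 669/140, so y_{West} = 5.575.
Then y_{South} = 17.975 − 0.5·5.575 = 15.1875.
Equilibrium price: P = 176.8 − 4·20.7625 = 93.75.

93.75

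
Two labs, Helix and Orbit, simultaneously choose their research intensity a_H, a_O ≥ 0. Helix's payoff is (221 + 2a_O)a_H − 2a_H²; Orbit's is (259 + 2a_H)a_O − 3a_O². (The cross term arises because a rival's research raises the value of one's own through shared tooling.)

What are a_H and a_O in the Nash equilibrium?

Expanding Helix's payoff: 221a_H + 2a_Oa_H − 2a_H².
∂π/∂a_H = 221 + 2a_O − 4a_H = 0, so a_H = 55.25 + 0.5a_O.
Likewise for Orbit: a_O = 259/6 + (1/3)a_H.
Solving the two reaction functions simultaneously: (1 − (0.5)(1/3))a_H = 55.25 + 0.5·(259/6), so (5/6)a_H = 461/6 and a_H = 92.2.
Then a_O = 259/6 + (1/3)·92.2 = 73.9.

92.2, 73.9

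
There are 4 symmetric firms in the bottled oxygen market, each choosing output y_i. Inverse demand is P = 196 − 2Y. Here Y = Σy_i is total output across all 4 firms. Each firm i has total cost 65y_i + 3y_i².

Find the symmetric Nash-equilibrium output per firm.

8.1875

A representative firm's profit is π_i = y_i(196 − 2Y) − 65y_i − 3y_i², with Y = y_i + Σ_{j≠i} y_j.
First-order condition: 131 − 10y_i − 2Σ_{j≠i} y_j = 0.
With identical firms, set every y_j = y: then 131 − 10y − 6y = 0, i.e. y = 131/16 = 8.1875.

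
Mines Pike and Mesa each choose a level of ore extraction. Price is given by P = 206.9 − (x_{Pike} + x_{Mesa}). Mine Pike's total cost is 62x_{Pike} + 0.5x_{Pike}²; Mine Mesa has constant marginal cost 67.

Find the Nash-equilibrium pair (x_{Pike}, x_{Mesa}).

29.98, 54.96

Mine Pike's profit: π = x_{Pike}(206.9 − (x_{Pike} + x_{Mesa})) − 62x_{Pike} − 0.5x_{Pike}².
∂π/∂x_{Pike} = 144.9 − 3x_{Pike} − x_{Mesa} = 0, so x_{Pike} = 48.3 − (1/3)x_{Mesa}.
For Mesa: ∂π/∂x_{Mesa} = 139.9 − 2x_{Mesa} − x_{Pike} = 0 ⇒ x_{Mesa} = 69.95 − 0.5x_{Pike}.
Plugging x_{Mesa} into Pike's best response: x_{Pike} = 48.3 − (1/3)(69.95 − 0.5x_{Pike}) ⇒ (5/6)x_{Pike} = 1499/60, so x_{Pike} = 29.98.
Then x_{Mesa} = 69.95 − 0.5·29.98 = 54.96.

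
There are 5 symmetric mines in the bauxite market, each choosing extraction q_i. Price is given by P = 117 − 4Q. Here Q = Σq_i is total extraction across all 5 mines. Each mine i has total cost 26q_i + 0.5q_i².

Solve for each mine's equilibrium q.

3.64

A representative mine's profit is π_i = q_i(117 − 4Q) − 26q_i − 0.5q_i², with Q = q_i + Σ_{j≠i} q_j.
First-order condition: 91 − 9q_i − 4Σ_{j≠i} q_j = 0.
Imposing symmetry (q_j = q for all j) turns Σ_{j≠i} q_j into 4q, so 91 = 25q and q = 3.64.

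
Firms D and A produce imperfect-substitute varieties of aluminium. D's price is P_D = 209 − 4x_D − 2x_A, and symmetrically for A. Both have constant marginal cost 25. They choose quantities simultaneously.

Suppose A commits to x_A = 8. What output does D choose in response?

Firm D's profit: π = x_D(209 − 4x_D − 2x_A) − 25x_D.
∂π/∂x_D = 184 − 8x_D − 2x_A = 0 ⇒ x_D = 23 − 0.25x_A.
At x_A = 8: x_D = 23 − 0.25·8 = 21.

21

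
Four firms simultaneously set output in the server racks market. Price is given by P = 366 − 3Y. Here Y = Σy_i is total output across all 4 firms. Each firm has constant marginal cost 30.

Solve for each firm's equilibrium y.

A representative firm's profit is π_i = y_i(366 − 3Y) − 30y_i, with Y = y_i + Σ_{j≠i} y_j.
First-order condition: 336 − 6y_i − 3Σ_{j≠i} y_j = 0.
Imposing symmetry (y_j = y for all j) turns Σ_{j≠i} y_j into 3y, so 336 = 15y and y = 22.4.

22.4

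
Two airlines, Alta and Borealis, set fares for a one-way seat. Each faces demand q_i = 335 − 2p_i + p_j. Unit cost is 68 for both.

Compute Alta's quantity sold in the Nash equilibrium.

Alta's profit: π = (p_{Alta} − 68)(335 − 2p_{Alta} + p_{Borealis}).
∂π/∂p_{Alta} = 471 − 4p_{Alta} + p_{Borealis} = 0 ⇒ p_{Alta} = 117.75 + 0.25p_{Borealis}.
The game is symmetric, so in equilibrium p_{Borealis} = p_{Alta}: the reaction function gives 0.75p_{Alta} = 117.75, hence p_{Alta} = 157.
q_{Alta} = 335 − 2·157 + 157 = 178.

178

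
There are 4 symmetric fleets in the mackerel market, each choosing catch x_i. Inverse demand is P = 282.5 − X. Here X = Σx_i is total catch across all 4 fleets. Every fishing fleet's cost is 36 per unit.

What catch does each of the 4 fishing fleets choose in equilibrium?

49.3

A representative fishing fleet's profit is π_i = x_i(282.5 − X) − 36x_i, with X = x_i + Σ_{j≠i} x_j.
First-order condition: 246.5 − 2x_i − Σ_{j≠i} x_j = 0.
In a symmetric equilibrium every fishing fleet chooses the same x, so Σ_{j≠i} x_j = 3x. The condition becomes 246.5 − 5x = 0, giving x = 246.5/5 = 49.3.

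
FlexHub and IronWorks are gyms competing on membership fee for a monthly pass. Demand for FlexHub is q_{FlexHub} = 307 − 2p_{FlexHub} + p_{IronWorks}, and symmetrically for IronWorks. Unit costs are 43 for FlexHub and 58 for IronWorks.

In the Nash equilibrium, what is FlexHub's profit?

FlexHub's profit: π = (p_{FlexHub} − 43)(307 − 2p_{FlexHub} + p_{IronWorks}).
∂π/∂p_{FlexHub} = 393 − 4p_{FlexHub} + p_{IronWorks} = 0 ⇒ p_{FlexHub} = 98.25 + 0.25p_{IronWorks}.
Similarly p_{IronWorks} = 105.75 + 0.25p_{FlexHub}.
Plugging p_{IronWorks} into FlexHub's best response: p_{FlexHub} = 98.25 + 0.25(105.75 + 0.25p_{FlexHub}) ⇒ 0.9375p_{FlexHub} = 124.6875, so p_{FlexHub} = 133.
Then p_{IronWorks} = 105.75 + 0.25·133 = 139.
q_{FlexHub} = 307 − 2·133 + 139 = 180.
Profit = (133 − 43)·180 = 16200.

16200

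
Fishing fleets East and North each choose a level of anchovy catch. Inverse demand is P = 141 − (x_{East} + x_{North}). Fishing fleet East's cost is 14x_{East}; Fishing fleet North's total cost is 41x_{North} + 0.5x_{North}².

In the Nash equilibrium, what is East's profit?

3158.44

Fishing fleet East's profit: π = x_{East}(141 − (x_{East} + x_{North})) − 14x_{East}.
∂π/∂x_{East} = 127 − 2x_{East} − x_{North} = 0, so x_{East} = 63.5 − 0.5x_{North}.
For North: ∂π/∂x_{North} = 100 − 3x_{North} − x_{East} = 0 ⇒ x_{North} = 100/3 − (1/3)x_{East}.
Plugging x_{North} into East's best response: x_{East} = 63.5 − 0.5(100/3 − (1/3)x_{East}) ⇒ (5/6)x_{East} = 281/6, so x_{East} = 56.2.
Then x_{North} = 100/3 − (1/3)·56.2 = 14.6.
Price P = 141 − 70.8 = 70.2.
East's profit: (70.2 − 14)·56.2 = 3158.44.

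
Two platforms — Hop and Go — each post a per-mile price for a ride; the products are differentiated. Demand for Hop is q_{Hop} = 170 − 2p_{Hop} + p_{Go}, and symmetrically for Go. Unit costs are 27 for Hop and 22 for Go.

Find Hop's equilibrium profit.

4418

Hop's profit: π = (p_{Hop} − 27)(170 − 2p_{Hop} + p_{Go}).
∂π/∂p_{Hop} = 224 − 4p_{Hop} + p_{Go} = 0 ⇒ p_{Hop} = 56 + 0.25p_{Go}.
Similarly p_{Go} = 53.5 + 0.25p_{Hop}.
Solving the two reaction functions simultaneously: (1 − (0.25)(0.25))p_{Hop} = 56 + 0.25·53.5, so 0.9375p_{Hop} = 69.375 and p_{Hop} = 74.
Then p_{Go} = 53.5 + 0.25·74 = 72.
q_{Hop} = 170 − 2·74 + 72 = 94.
Profit = (74 − 27)·94 = 4418.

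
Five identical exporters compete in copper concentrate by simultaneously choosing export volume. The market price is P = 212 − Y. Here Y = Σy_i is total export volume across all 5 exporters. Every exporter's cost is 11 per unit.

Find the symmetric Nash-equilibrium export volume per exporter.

33.5

A representative exporter's profit is π_i = y_i(212 − Y) − 11y_i, with Y = y_i + Σ_{j≠i} y_j.
First-order condition: 201 − 2y_i − Σ_{j≠i} y_j = 0.
Imposing symmetry (y_j = y for all j) turns Σ_{j≠i} y_j into 4y, so 201 = 6y and y = 33.5.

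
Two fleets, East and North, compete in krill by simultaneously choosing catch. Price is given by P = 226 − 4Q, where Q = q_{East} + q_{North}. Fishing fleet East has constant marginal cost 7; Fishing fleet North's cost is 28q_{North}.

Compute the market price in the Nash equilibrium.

87

Fishing fleet East's profit: π = q_{East}(226 − 4(q_{East} + q_{North})) − 7q_{East}.
∂π/∂q_{East} = 219 − 8q_{East} − 4q_{North} = 0, so q_{East} = 27.375 − 0.5q_{North}.
By the same steps for North: q_{North} = 24.75 − 0.5q_{East}.
Solving the two reaction functions simultaneously: (1 − (−0.5)(−0.5))q_{East} = 27.375 − 0.5·24.75, so 0.75q_{East} = 15 and q_{East} = 20.
Then q_{North} = 24.75 − 0.5·20 = 14.75.
Equilibrium price: P = 226 − 4·34.75 = 87.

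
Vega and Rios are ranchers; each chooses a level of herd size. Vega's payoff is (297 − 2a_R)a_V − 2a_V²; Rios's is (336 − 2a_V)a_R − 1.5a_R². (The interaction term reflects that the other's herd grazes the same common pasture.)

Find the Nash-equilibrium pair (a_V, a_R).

27.375, 93.75

Expanding Vega's payoff: 297a_V − 2a_Ra_V − 2a_V².
∂π/∂a_V = 297 − 2a_R − 4a_V = 0, so a_V = 74.25 − 0.5a_R.
Likewise for Rios: a_R = 112 − (2/3)a_V.
Solving the two reaction functions simultaneously: (1 − (−0.5)(−2/3))a_V = 74.25 − 0.5·112, so (2/3)a_V = 18.25 and a_V = 27.375.
Then a_R = 112 − (2/3)·27.375 = 93.75.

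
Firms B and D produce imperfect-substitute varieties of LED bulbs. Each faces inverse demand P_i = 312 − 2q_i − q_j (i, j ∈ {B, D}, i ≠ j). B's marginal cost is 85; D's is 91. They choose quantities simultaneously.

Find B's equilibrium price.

Firm B's profit: π = q_B(312 − 2q_B − q_D) − 85q_B.
∂π/∂q_B = 227 − 4q_B − q_D = 0 ⇒ q_B = 56.75 − 0.25q_D.
Similarly q_D = 55.25 − 0.25q_B.
Substituting the second reaction function into the first: q_B = 56.75 − 0.25(55.25 − 0.25q_B), which gives 0.9375q_B = 42.9375 ⇒ q_B = 45.8.
Then q_D = 55.25 − 0.25·45.8 = 43.8.
P_B = 312 − 2·45.8 − 43.8 = 176.6.

176.6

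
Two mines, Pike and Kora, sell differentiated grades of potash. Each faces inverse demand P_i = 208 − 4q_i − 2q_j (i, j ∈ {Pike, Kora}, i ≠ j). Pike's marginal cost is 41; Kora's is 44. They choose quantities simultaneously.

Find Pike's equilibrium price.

Mine Pike's profit: π = q_{Pike}(208 − 4q_{Pike} − 2q_{Kora}) − 41q_{Pike}.
∂π/∂q_{Pike} = 167 − 8q_{Pike} − 2q_{Kora} = 0 ⇒ q_{Pike} = 20.875 − 0.25q_{Kora}.
Similarly q_{Kora} = 20.5 − 0.25q_{Pike}.
Substituting the second reaction function into the first: q_{Pike} = 20.875 − 0.25(20.5 − 0.25q_{Pike}), which gives 0.9375q_{Pike} = 15.75 ⇒ q_{Pike} = 16.8.
Then q_{Kora} = 20.5 − 0.25·16.8 = 16.3.
P_{Pike} = 208 − 4·16.8 − 2·16.3 = 108.2.

108.2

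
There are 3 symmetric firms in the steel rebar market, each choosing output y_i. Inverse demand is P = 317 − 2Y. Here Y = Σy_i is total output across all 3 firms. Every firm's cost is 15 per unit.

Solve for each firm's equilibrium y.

A representative firm's profit is π_i = y_i(317 − 2Y) − 15y_i, with Y = y_i + Σ_{j≠i} y_j.
First-order condition: 302 − 4y_i − 2Σ_{j≠i} y_j = 0.
In a symmetric equilibrium every firm chooses the same y, so Σ_{j≠i} y_j = 2y. The condition becomes 302 − 8y = 0, giving y = 302/8 = 37.75.

37.75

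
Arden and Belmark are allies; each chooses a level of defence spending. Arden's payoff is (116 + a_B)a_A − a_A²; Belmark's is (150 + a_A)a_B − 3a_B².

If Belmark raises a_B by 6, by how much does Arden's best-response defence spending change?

Expanding Arden's payoff: 116a_A + a_Ba_A − a_A².
∂π/∂a_A = 116 + a_B − 2a_A = 0, so a_A = 58 + 0.5a_B.
The reaction-function slope is 0.5, so a 6-unit rise in a_B moves a_A by 0.5 × 6 = 3. Arden's best response rises — the actions are strategic complements.

3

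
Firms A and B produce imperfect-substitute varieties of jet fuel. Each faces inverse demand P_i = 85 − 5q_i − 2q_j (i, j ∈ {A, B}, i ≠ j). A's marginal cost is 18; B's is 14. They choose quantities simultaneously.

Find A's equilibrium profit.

151.25

Firm A's profit: π = q_A(85 − 5q_A − 2q_B) − 18q_A.
∂π/∂q_A = 67 − 10q_A − 2q_B = 0 ⇒ q_A = 6.7 − 0.2q_B.
Similarly q_B = 7.1 − 0.2q_A.
Substituting the second reaction function into the first: q_A = 6.7 − 0.2(7.1 − 0.2q_A), which gives 0.96q_A = 5.28 ⇒ q_A = 5.5.
Then q_B = 7.1 − 0.2·5.5 = 6.
P_A = 85 − 5·5.5 − 2·6 = 45.5.
Profit = (45.5 − 18)·5.5 = 151.25.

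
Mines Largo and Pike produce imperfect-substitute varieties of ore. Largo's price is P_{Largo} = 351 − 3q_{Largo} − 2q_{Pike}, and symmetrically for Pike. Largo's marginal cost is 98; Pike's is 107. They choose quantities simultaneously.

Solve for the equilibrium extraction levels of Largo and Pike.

32.1875, 29.9375

Mine Largo's profit: π = q_{Largo}(351 − 3q_{Largo} − 2q_{Pike}) − 98q_{Largo}.
∂π/∂q_{Largo} = 253 − 6q_{Largo} − 2q_{Pike} = 0 ⇒ q_{Largo} = 253/6 − (1/3)q_{Pike}.
Similarly q_{Pike} = 122/3 − (1/3)q_{Largo}.
Plugging q_{Pike} into Largo's best response: q_{Largo} = 253/6 − (1/3)(122/3 − (1/3)q_{Largo}) ⇒ (8/9)q_{Largo} = 515/18, so q_{Largo} = 32.1875.
Then q_{Pike} = 122/3 − (1/3)·32.1875 = 29.9375.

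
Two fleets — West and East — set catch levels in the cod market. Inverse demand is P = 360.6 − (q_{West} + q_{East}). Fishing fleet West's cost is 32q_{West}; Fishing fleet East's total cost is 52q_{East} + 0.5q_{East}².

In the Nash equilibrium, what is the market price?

167.44

Fishing fleet West's profit: π = q_{West}(360.6 − (q_{West} + q_{East})) − 32q_{West}.
∂π/∂q_{West} = 328.6 − 2q_{West} − q_{East} = 0, so q_{West} = 164.3 − 0.5q_{East}.
For East: ∂π/∂q_{East} = 308.6 − 3q_{East} − q_{West} = 0 ⇒ q_{East} = 1543/15 − (1/3)q_{West}.
Plugging q_{East} into West's best response: q_{West} = 164.3 − 0.5(1543/15 − (1/3)q_{West}) ⇒ (5/6)q_{West} = 1693/15, so q_{West} = 135.44.
Then q_{East} = 1543/15 − (1/3)·135.44 = 57.72.
Equilibrium price: P = 360.6 − 193.16 = 167.44.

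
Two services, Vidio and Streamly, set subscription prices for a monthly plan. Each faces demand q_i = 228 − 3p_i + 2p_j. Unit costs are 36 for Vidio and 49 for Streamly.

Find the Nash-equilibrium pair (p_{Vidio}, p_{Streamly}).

Vidio's profit: π = (p_{Vidio} − 36)(228 − 3p_{Vidio} + 2p_{Streamly}).
∂π/∂p_{Vidio} = 336 − 6p_{Vidio} + 2p_{Streamly} = 0 ⇒ p_{Vidio} = 56 + (1/3)p_{Streamly}.
Similarly p_{Streamly} = 62.5 + (1/3)p_{Vidio}.
Plugging p_{Streamly} into Vidio's best response: p_{Vidio} = 56 + (1/3)(62.5 + (1/3)p_{Vidio}) ⇒ (8/9)p_{Vidio} = 461/6, so p_{Vidio} = 86.4375.
Then p_{Streamly} = 62.5 + (1/3)·86.4375 = 91.3125.

86.4375, 91.3125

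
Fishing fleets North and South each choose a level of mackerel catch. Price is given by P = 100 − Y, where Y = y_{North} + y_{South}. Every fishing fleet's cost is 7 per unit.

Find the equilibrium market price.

Fishing fleet North's profit: π = y_{North}(100 − (y_{North} + y_{South})) − 7y_{North}.
∂π/∂y_{North} = 93 − 2y_{North} − y_{South} = 0, so y_{North} = 46.5 − 0.5y_{South}.
By symmetry y_{South} = y_{North}; substituting into the reaction function, 1.5y_{North} = 46.5 and y_{North} = 31.
Equilibrium price: P = 100 − 62 = 38.

38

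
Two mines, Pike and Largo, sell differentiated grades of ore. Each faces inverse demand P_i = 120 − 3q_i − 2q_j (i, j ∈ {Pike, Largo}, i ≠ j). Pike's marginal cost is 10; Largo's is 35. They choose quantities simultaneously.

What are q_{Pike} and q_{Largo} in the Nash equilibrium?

15.3125, 9.0625

Mine Pike's profit: π = q_{Pike}(120 − 3q_{Pike} − 2q_{Largo}) − 10q_{Pike}.
∂π/∂q_{Pike} = 110 − 6q_{Pike} − 2q_{Largo} = 0 ⇒ q_{Pike} = 55/3 − (1/3)q_{Largo}.
Similarly q_{Largo} = 85/6 − (1/3)q_{Pike}.
Plugging q_{Largo} into Pike's best response: q_{Pike} = 55/3 − (1/3)(85/6 − (1/3)q_{Pike}) ⇒ (8/9)q_{Pike} = 245/18, so q_{Pike} = 15.3125.
Then q_{Largo} = 85/6 − (1/3)·15.3125 = 9.0625.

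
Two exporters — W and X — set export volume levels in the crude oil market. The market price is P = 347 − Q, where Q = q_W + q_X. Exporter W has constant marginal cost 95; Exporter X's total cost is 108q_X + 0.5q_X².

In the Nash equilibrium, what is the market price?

Exporter W's profit: π = q_W(347 − (q_W + q_X)) − 95q_W.
∂π/∂q_W = 252 − 2q_W − q_X = 0, so q_W = 126 − 0.5q_X.
For X: ∂π/∂q_X = 239 − 3q_X − q_W = 0 ⇒ q_X = 239/3 − (1/3)q_W.
Solving the two reaction functions simultaneously: (1 − (−0.5)(−1/3))q_W = 126 − 0.5·(239/3), so (5/6)q_W = 517/6 and q_W = 103.4.
Then q_X = 239/3 − (1/3)·103.4 = 45.2.
Equilibrium price: P = 347 − 148.6 = 198.4.

198.4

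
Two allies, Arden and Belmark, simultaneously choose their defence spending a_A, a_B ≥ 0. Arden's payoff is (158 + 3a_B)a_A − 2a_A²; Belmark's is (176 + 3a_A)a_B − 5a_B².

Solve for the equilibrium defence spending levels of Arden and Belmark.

Expanding Arden's payoff: 158a_A + 3a_Ba_A − 2a_A².
∂π/∂a_A = 158 + 3a_B − 4a_A = 0, so a_A = 39.5 + 0.75a_B.
Likewise for Belmark: a_B = 17.6 + 0.3a_A.
Solving the two reaction functions simultaneously: (1 − (0.75)(0.3))a_A = 39.5 + 0.75·17.6, so 0.775a_A = 52.7 and a_A = 68.
Then a_B = 17.6 + 0.3·68 = 38.

68, 38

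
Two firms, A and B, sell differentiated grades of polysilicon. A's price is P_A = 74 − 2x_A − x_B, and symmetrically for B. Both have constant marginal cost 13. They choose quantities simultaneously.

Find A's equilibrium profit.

297.68

Firm A's profit: π = x_A(74 − 2x_A − x_B) − 13x_A.
∂π/∂x_A = 61 − 4x_A − x_B = 0 ⇒ x_A = 15.25 − 0.25x_B.
By symmetry x_B = x_A; substituting into the reaction function, 1.25x_A = 15.25 and x_A = 12.2.
P_A = 74 − 2·12.2 − 12.2 = 37.4.
Profit = (37.4 − 13)·12.2 = 297.68.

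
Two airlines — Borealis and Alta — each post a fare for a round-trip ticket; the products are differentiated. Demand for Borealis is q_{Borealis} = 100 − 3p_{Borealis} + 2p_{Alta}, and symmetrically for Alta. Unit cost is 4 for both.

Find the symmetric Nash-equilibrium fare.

28

Borealis's profit: π = (p_{Borealis} − 4)(100 − 3p_{Borealis} + 2p_{Alta}).
∂π/∂p_{Borealis} = 112 − 6p_{Borealis} + 2p_{Alta} = 0 ⇒ p_{Borealis} = 56/3 + (1/3)p_{Alta}.
The game is symmetric, so in equilibrium p_{Alta} = p_{Borealis}: the reaction function gives (2/3)p_{Borealis} = 56/3, hence p_{Borealis} = 28.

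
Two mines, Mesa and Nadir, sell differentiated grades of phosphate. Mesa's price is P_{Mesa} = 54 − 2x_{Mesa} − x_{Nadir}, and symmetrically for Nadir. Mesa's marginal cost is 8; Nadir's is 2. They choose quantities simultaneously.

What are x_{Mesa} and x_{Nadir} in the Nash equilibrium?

8.8, 10.8

Mine Mesa's profit: π = x_{Mesa}(54 − 2x_{Mesa} − x_{Nadir}) − 8x_{Mesa}.
∂π/∂x_{Mesa} = 46 − 4x_{Mesa} − x_{Nadir} = 0 ⇒ x_{Mesa} = 11.5 − 0.25x_{Nadir}.
Similarly x_{Nadir} = 13 − 0.25x_{Mesa}.
Plugging x_{Nadir} into Mesa's best response: x_{Mesa} = 11.5 − 0.25(13 − 0.25x_{Mesa}) ⇒ 0.9375x_{Mesa} = 8.25, so x_{Mesa} = 8.8.
Then x_{Nadir} = 13 − 0.25·8.8 = 10.8.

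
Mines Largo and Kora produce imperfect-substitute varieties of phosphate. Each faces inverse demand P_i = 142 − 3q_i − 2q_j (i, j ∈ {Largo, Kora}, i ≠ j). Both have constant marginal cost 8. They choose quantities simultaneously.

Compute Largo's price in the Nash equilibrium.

58.25

Mine Largo's profit: π = q_{Largo}(142 − 3q_{Largo} − 2q_{Kora}) − 8q_{Largo}.
∂π/∂q_{Largo} = 134 − 6q_{Largo} − 2q_{Kora} = 0 ⇒ q_{Largo} = 67/3 − (1/3)q_{Kora}.
By symmetry q_{Kora} = q_{Largo}; substituting into the reaction function, (4/3)q_{Largo} = 67/3 and q_{Largo} = 16.75.
P_{Largo} = 142 − 3·16.75 − 2·16.75 = 58.25.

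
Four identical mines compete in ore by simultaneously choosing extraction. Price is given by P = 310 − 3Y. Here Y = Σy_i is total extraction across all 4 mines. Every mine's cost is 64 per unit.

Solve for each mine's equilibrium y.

16.4

A representative mine's profit is π_i = y_i(310 − 3Y) − 64y_i, with Y = y_i + Σ_{j≠i} y_j.
First-order condition: 246 − 6y_i − 3Σ_{j≠i} y_j = 0.
Imposing symmetry (y_j = y for all j) turns Σ_{j≠i} y_j into 3y, so 246 = 15y and y = 16.4.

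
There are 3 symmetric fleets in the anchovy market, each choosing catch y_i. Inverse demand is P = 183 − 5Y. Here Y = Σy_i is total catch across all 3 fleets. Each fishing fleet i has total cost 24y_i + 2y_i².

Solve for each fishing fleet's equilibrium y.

A representative fishing fleet's profit is π_i = y_i(183 − 5Y) − 24y_i − 2y_i², with Y = y_i + Σ_{j≠i} y_j.
First-order condition: 159 − 14y_i − 5Σ_{j≠i} y_j = 0.
In a symmetric equilibrium every fishing fleet chooses the same y, so Σ_{j≠i} y_j = 2y. The condition becomes 159 − 24y = 0, giving y = 159/24 = 6.625.

6.625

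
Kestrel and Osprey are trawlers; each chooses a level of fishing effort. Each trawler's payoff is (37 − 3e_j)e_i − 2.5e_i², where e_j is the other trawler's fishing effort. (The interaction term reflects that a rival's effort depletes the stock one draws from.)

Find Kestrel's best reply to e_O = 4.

5

Kestrel's payoff is (37 − 3e_O)e_K − 2.5e_K².
∂π/∂e_K = 37 − 3e_O − 5e_K = 0, so e_K = 7.4 − 0.6e_O.
At e_O = 4: e_K = 7.4 − 0.6·4 = 5.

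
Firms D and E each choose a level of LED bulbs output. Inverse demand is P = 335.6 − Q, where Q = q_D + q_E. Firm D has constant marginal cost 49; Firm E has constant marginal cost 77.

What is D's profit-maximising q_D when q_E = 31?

127.8

Firm D's profit: π = q_D(335.6 − (q_D + q_E)) − 49q_D.
∂π/∂q_D = 286.6 − 2q_D − q_E = 0, so q_D = 143.3 − 0.5q_E.
At q_E = 31: q_D = 143.3 − 0.5·31 = 127.8.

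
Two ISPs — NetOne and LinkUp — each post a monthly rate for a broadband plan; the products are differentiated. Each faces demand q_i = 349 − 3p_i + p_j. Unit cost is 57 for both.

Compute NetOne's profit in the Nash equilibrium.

NetOne's profit: π = (p_{NetOne} − 57)(349 − 3p_{NetOne} + p_{LinkUp}).
∂π/∂p_{NetOne} = 520 − 6p_{NetOne} + p_{LinkUp} = 0 ⇒ p_{NetOne} = 260/3 + (1/6)p_{LinkUp}.
The game is symmetric, so in equilibrium p_{LinkUp} = p_{NetOne}: the reaction function gives (5/6)p_{NetOne} = 260/3, hence p_{NetOne} = 104.
q_{NetOne} = 349 − 3·104 + 104 = 141.
Profit = (104 − 57)·141 = 6627.

6627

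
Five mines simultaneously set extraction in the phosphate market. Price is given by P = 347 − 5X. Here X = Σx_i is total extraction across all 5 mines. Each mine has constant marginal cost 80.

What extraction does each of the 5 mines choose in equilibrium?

8.9

A representative mine's profit is π_i = x_i(347 − 5X) − 80x_i, with X = x_i + Σ_{j≠i} x_j.
First-order condition: 267 − 10x_i − 5Σ_{j≠i} x_j = 0.
With identical mines, set every x_j = x: then 267 − 10x − 20x = 0, i.e. x = 267/30 = 8.9.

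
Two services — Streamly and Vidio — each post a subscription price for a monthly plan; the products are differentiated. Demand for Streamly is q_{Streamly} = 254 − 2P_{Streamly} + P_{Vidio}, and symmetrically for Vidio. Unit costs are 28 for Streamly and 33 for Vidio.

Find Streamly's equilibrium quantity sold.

Streamly's profit: π = (P_{Streamly} − 28)(254 − 2P_{Streamly} + P_{Vidio}).
∂π/∂P_{Streamly} = 310 − 4P_{Streamly} + P_{Vidio} = 0 ⇒ P_{Streamly} = 77.5 + 0.25P_{Vidio}.
Similarly P_{Vidio} = 80 + 0.25P_{Streamly}.
Substituting the second reaction function into the first: P_{Streamly} = 77.5 + 0.25(80 + 0.25P_{Streamly}), which gives 0.9375P_{Streamly} = 97.5 ⇒ P_{Streamly} = 104.
Then P_{Vidio} = 80 + 0.25·104 = 106.
q_{Streamly} = 254 − 2·104 + 106 = 152.

152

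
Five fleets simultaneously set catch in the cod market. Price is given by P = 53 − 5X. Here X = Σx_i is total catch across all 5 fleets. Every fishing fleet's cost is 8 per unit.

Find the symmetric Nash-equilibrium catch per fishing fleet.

1.5

A representative fishing fleet's profit is π_i = x_i(53 − 5X) − 8x_i, with X = x_i + Σ_{j≠i} x_j.
First-order condition: 45 − 10x_i − 5Σ_{j≠i} x_j = 0.
In a symmetric equilibrium every fishing fleet chooses the same x, so Σ_{j≠i} x_j = 4x. The condition becomes 45 − 30x = 0, giving x = 45/30 = 1.5.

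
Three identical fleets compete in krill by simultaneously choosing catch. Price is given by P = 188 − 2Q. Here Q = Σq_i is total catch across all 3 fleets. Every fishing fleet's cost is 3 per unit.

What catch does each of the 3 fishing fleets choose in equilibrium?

A representative fishing fleet's profit is π_i = q_i(188 − 2Q) − 3q_i, with Q = q_i + Σ_{j≠i} q_j.
First-order condition: 185 − 4q_i − 2Σ_{j≠i} q_j = 0.
With identical fishing fleets, set every q_j = q: then 185 − 4q − 4q = 0, i.e. q = 185/8 = 23.125.

23.125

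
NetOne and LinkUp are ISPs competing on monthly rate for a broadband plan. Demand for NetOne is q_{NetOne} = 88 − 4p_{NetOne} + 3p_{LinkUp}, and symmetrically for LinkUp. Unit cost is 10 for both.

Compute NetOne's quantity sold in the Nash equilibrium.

62.4

NetOne's profit: π = (p_{NetOne} − 10)(88 − 4p_{NetOne} + 3p_{LinkUp}).
∂π/∂p_{NetOne} = 128 − 8p_{NetOne} + 3p_{LinkUp} = 0 ⇒ p_{NetOne} = 16 + 0.375p_{LinkUp}.
The game is symmetric, so in equilibrium p_{LinkUp} = p_{NetOne}: the reaction function gives 0.625p_{NetOne} = 16, hence p_{NetOne} = 25.6.
q_{NetOne} = 88 − 4·25.6 + 3·25.6 = 62.4.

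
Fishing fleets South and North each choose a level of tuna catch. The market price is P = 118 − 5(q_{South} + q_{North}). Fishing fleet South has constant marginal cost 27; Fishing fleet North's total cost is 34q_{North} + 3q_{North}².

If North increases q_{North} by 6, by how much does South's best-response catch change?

Fishing fleet South's profit: π = q_{South}(118 − 5(q_{South} + q_{North})) − 27q_{South}.
∂π/∂q_{South} = 91 − 10q_{South} − 5q_{North} = 0, so q_{South} = 9.1 − 0.5q_{North}.
The reaction-function slope is −0.5, so a 6-unit rise in q_{North} moves q_{South} by −0.5 × 6 = −3. South's best response falls — the actions are strategic substitutes.

-3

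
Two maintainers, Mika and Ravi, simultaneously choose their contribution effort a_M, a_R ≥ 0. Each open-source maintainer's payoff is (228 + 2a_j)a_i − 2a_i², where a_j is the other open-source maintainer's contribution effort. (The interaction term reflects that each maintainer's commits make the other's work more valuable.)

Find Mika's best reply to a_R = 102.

108

Mika's payoff is (228 + 2a_R)a_M − 2a_M².
∂π/∂a_M = 228 + 2a_R − 4a_M = 0, so a_M = 57 + 0.5a_R.
At a_R = 102: a_M = 57 + 0.5·102 = 108.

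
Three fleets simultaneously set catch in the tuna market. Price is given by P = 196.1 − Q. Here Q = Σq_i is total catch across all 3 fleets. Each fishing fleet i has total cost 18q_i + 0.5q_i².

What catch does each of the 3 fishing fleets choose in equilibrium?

35.62

A representative fishing fleet's profit is π_i = q_i(196.1 − Q) − 18q_i − 0.5q_i², with Q = q_i + Σ_{j≠i} q_j.
First-order condition: 178.1 − 3q_i − Σ_{j≠i} q_j = 0.
With identical fishing fleets, set every q_j = q: then 178.1 − 3q − 2q = 0, i.e. q = 178.1/5 = 35.62.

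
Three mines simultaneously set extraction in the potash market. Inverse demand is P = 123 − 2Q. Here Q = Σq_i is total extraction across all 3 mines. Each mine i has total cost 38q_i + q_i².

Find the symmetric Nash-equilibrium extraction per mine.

8.5

A representative mine's profit is π_i = q_i(123 − 2Q) − 38q_i − q_i², with Q = q_i + Σ_{j≠i} q_j.
First-order condition: 85 − 6q_i − 2Σ_{j≠i} q_j = 0.
Imposing symmetry (q_j = q for all j) turns Σ_{j≠i} q_j into 2q, so 85 = 10q and q = 8.5.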